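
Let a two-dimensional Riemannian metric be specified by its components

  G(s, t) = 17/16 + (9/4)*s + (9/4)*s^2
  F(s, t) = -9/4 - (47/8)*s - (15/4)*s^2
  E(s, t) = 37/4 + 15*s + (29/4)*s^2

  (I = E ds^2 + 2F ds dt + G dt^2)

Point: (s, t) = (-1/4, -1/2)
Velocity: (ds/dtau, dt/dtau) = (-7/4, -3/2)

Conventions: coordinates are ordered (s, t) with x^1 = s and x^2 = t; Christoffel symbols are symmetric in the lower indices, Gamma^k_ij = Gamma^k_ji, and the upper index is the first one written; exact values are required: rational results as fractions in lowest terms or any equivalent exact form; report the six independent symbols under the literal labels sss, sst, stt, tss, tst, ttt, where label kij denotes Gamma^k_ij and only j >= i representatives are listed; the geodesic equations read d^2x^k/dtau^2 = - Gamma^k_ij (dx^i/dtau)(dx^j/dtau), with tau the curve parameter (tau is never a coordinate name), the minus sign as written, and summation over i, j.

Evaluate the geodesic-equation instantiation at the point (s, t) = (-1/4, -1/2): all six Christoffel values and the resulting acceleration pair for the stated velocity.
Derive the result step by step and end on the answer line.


E = 381/64, F = -65/64, G = 41/64 at the point
E_s = 91/8, E_t = 0, F_s = -4, F_t = 0, G_s = 9/8, G_t = 0
EG - F^2 = 2849/1024;  g^inv = (1024/2849) * [[41/64, 65/64], [65/64, 381/64]]
first-kind symbols [ij,l] = (1/2)(d_i g_jl + d_j g_il - d_l g_ij): [ss,s] = E_s/2 = 91/16, [ss,t] = F_s - E_t/2 = -4, [st,s] = E_t/2 = 0, [st,t] = G_s/2 = 9/16, [tt,s] = F_t - G_s/2 = -9/16, [tt,t] = G_t/2 = 0
Gamma^s_ij = (G*[ij,s] - F*[ij,t])/(EG - F^2), Gamma^t_ij = (E*[ij,t] - F*[ij,s])/(EG - F^2)
Gamma_sss = -39/259, Gamma_sst = 585/2849, Gamma_stt = -369/2849, Gamma_tss = -1679/259, Gamma_tst = 3429/2849, Gamma_ttt = -585/2849
d^2s/dtau^2 = -(Gamma_sss*(-7/4)^2 + 2*Gamma_sst*(-7/4)*(-3/2) + Gamma_stt*(-3/2)^2) = -14835/45584
d^2t/dtau^2 = -(Gamma_tss*(-7/4)^2 + 2*Gamma_tst*(-7/4)*(-3/2) + Gamma_ttt*(-3/2)^2) = 638005/45584

Answer: Gamma_sss = -39/259, Gamma_sst = 585/2849, Gamma_stt = -369/2849, Gamma_tss = -1679/259, Gamma_tst = 3429/2849, Gamma_ttt = -585/2849; accelerations (d^2s/dtau^2, d^2t/dtau^2) = (-14835/45584, 638005/45584)


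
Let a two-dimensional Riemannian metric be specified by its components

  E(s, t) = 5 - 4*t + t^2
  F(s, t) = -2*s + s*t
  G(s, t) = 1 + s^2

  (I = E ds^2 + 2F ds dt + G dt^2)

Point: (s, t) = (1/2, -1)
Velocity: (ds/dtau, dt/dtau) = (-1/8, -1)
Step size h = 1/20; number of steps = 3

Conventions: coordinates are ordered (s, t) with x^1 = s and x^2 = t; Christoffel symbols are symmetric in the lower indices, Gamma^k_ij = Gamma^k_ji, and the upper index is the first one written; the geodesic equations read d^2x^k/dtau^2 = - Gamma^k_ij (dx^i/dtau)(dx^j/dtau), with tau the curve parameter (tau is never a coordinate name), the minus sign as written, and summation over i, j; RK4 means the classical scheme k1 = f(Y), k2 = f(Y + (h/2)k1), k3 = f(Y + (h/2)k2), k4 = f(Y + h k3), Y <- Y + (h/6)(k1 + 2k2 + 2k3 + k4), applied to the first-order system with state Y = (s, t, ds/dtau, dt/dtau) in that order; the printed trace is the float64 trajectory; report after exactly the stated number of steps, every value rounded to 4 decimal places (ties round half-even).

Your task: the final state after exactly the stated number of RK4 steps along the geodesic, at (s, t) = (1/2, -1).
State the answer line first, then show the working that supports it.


Answer: s = 0.4820, t = -1.1501, ds/dtau = -0.1147, dt/dtau = -1.0017

f(Y) = (ds/dtau, dt/dtau, -Gamma^s_ij Y'^i Y'^j, -Gamma^t_ij Y'^i Y'^j) with the Gammas evaluated at the stage position; h = 0.050000; intermediate values shown to 6 dp
step 0: s = 0.5000, t = -1.0000, ds/dtau = -0.1250, dt/dtau = -1.0000
step 1:
  k1: at (s, t) = (0.500000, -1.000000), (ds/dtau, dt/dtau) = (-0.125000, -1.000000); Gamma_sss = 0.000000, Gamma_sst = -0.292683, Gamma_stt = 0.000000, Gamma_tss = 0.000000, Gamma_tst = 0.048780, Gamma_ttt = 0.000000; k1 = (-0.125000, -1.000000, 0.073171, -0.012195)
  k2: at (s, t) = (0.496875, -1.025000), (ds/dtau, dt/dtau) = (-0.123171, -1.000305); Gamma_sss = 0.000000, Gamma_sst = -0.290935, Gamma_stt = 0.000000, Gamma_tss = 0.000000, Gamma_tst = 0.047788, Gamma_ttt = 0.000000; k2 = (-0.123171, -1.000305, 0.071691, -0.011776)
  k3: at (s, t) = (0.496921, -1.025008), (ds/dtau, dt/dtau) = (-0.123208, -1.000294); Gamma_sss = 0.000000, Gamma_sst = -0.290933, Gamma_stt = 0.000000, Gamma_tss = 0.000000, Gamma_tst = 0.047792, Gamma_ttt = 0.000000; k3 = (-0.123208, -1.000294, 0.071712, -0.011780)
  k4: at (s, t) = (0.493840, -1.050015), (ds/dtau, dt/dtau) = (-0.121414, -1.000589); Gamma_sss = 0.000000, Gamma_sst = -0.289198, Gamma_stt = 0.000000, Gamma_tss = 0.000000, Gamma_tst = 0.046825, Gamma_ttt = 0.000000; k4 = (-0.121414, -1.000589, 0.070267, -0.011377)
  Y <- Y + (h/6)(k1 + 2k2 + 2k3 + k4): s = 0.4938, t = -1.0500, ds/dtau = -0.1214, dt/dtau = -1.0006
step 2:
  k1: at (s, t) = (0.493840, -1.050015), (ds/dtau, dt/dtau) = (-0.121415, -1.000589); Gamma_sss = 0.000000, Gamma_sst = -0.289198, Gamma_stt = 0.000000, Gamma_tss = 0.000000, Gamma_tst = 0.046825, Gamma_ttt = 0.000000; k1 = (-0.121415, -1.000589, 0.070267, -0.011377)
  k2: at (s, t) = (0.490805, -1.075030), (ds/dtau, dt/dtau) = (-0.119658, -1.000873); Gamma_sss = 0.000000, Gamma_sst = -0.287475, Gamma_stt = 0.000000, Gamma_tss = 0.000000, Gamma_tst = 0.045884, Gamma_ttt = 0.000000; k2 = (-0.119658, -1.000873, 0.068857, -0.010990)
  k3: at (s, t) = (0.490849, -1.075037), (ds/dtau, dt/dtau) = (-0.119693, -1.000864); Gamma_sss = 0.000000, Gamma_sst = -0.287473, Gamma_stt = 0.000000, Gamma_tss = 0.000000, Gamma_tst = 0.045888, Gamma_ttt = 0.000000; k3 = (-0.119693, -1.000864, 0.068877, -0.010994)
  k4: at (s, t) = (0.487856, -1.100058), (ds/dtau, dt/dtau) = (-0.117971, -1.001139); Gamma_sss = 0.000000, Gamma_sst = -0.285763, Gamma_stt = 0.000000, Gamma_tss = 0.000000, Gamma_tst = 0.044970, Gamma_ttt = 0.000000; k4 = (-0.117971, -1.001139, 0.067500, -0.010622)
  Y <- Y + (h/6)(k1 + 2k2 + 2k3 + k4): s = 0.4879, t = -1.1001, ds/dtau = -0.1180, dt/dtau = -1.0011
step 3:
  k1: at (s, t) = (0.487856, -1.100058), (ds/dtau, dt/dtau) = (-0.117971, -1.001139); Gamma_sss = 0.000000, Gamma_sst = -0.285763, Gamma_stt = 0.000000, Gamma_tss = 0.000000, Gamma_tst = 0.044970, Gamma_ttt = 0.000000; k1 = (-0.117971, -1.001139, 0.067500, -0.010623)
  k2: at (s, t) = (0.484907, -1.125087), (ds/dtau, dt/dtau) = (-0.116284, -1.001404); Gamma_sss = 0.000000, Gamma_sst = -0.284065, Gamma_stt = 0.000000, Gamma_tss = 0.000000, Gamma_tst = 0.044077, Gamma_ttt = 0.000000; k2 = (-0.116284, -1.001404, 0.066157, -0.010265)
  k3: at (s, t) = (0.484949, -1.125093), (ds/dtau, dt/dtau) = (-0.116317, -1.001395); Gamma_sss = 0.000000, Gamma_sst = -0.284064, Gamma_stt = 0.000000, Gamma_tss = 0.000000, Gamma_tst = 0.044081, Gamma_ttt = 0.000000; k3 = (-0.116317, -1.001395, 0.066175, -0.010269)
  k4: at (s, t) = (0.482040, -1.150128), (ds/dtau, dt/dtau) = (-0.114662, -1.001652); Gamma_sss = 0.000000, Gamma_sst = -0.282379, Gamma_stt = 0.000000, Gamma_tss = 0.000000, Gamma_tst = 0.043210, Gamma_ttt = 0.000000; k4 = (-0.114662, -1.001652, 0.064863, -0.009926)
  Y <- Y + (h/6)(k1 + 2k2 + 2k3 + k4): s = 0.4820, t = -1.1501, ds/dtau = -0.1147, dt/dtau = -1.0017


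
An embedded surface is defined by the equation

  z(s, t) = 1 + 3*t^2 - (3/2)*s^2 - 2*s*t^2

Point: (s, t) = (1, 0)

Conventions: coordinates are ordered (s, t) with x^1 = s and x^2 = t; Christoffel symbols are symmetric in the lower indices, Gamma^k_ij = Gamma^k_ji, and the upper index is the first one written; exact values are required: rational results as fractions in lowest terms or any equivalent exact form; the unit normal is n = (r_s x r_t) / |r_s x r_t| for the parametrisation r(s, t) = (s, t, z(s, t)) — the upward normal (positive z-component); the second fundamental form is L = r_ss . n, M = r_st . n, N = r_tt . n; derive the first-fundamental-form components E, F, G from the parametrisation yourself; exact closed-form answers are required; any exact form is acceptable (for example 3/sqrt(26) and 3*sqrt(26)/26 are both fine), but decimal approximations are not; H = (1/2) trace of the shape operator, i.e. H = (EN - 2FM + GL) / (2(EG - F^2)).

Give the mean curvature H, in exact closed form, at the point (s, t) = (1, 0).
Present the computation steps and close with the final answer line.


z_s = -3, z_t = 0, z_ss = -3, z_st = 0, z_tt = 2
E = 10, F = 0, G = 1; answer radicand W^2 = 10
unnormalised second-form numerators: l = -3, m = 0, n = 2; L = l/sqrt(10), and similarly M = m/sqrt(W^2), N = n/sqrt(W^2)
H = (E*n - 2*F*m + G*l) / (2*(EG - F^2)*sqrt(W^2)); E*n - 2*F*m + G*l = 17, EG - F^2 = 10, so H = (17/20)/sqrt(10)

Answer: H = 17*sqrt(10)/200


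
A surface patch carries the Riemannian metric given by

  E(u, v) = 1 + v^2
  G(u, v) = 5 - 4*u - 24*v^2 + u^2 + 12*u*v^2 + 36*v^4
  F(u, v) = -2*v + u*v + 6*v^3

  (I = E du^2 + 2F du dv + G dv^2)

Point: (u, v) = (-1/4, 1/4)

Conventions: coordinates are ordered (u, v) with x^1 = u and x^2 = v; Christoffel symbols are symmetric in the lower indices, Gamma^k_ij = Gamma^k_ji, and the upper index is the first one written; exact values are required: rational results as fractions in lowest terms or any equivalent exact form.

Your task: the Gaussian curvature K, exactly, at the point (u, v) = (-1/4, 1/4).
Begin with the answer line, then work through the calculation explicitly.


Answer: K = -4096/85849

E = 17/16, F = -15/32, G = 289/64, EG - F^2 = 293/64 at the point
E_u = 0, E_v = 1/2, F_u = 1/4, F_v = -9/8, G_u = -15/4, G_v = -45/4
E_vv = 2, F_uv = 1, G_uu = 2
Apply the Brioschi formula K = (det M1 - det M2)/(EG - F^2)^2 over the derivative matrices of E, F, G.
M1 = [[-E_vv/2 + F_uv - G_uu/2, E_u/2, F_u - E_v/2], [F_v - G_u/2, E, F], [G_v/2, F, G]] = [[-1, 0, 0], [3/4, 17/16, -15/32], [-45/8, -15/32, 289/64]]; det M1 = -293/64
M2 = [[0, E_v/2, G_u/2], [E_v/2, E, F], [G_u/2, F, G]] = [[0, 1/4, -15/8], [1/4, 17/16, -15/32], [-15/8, -15/32, 289/64]]; det M2 = -229/64
det M1 - det M2 = -1; K = -1 / (293/64)^2 = -4096/85849


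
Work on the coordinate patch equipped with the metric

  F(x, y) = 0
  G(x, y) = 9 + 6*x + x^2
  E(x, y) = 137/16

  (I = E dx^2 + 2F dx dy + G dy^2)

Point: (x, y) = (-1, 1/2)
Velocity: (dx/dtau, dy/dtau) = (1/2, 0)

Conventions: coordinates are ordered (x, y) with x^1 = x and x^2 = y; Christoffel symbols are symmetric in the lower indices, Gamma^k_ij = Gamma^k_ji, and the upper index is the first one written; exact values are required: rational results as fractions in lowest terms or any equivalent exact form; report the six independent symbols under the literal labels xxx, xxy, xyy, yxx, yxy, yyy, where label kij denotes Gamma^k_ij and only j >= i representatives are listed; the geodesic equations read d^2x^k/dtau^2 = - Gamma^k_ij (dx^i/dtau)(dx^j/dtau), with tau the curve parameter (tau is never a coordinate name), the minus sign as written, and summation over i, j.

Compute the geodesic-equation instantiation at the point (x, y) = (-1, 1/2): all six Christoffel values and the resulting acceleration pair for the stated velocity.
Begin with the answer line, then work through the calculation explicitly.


Answer: Gamma_xxx = 0, Gamma_xxy = 0, Gamma_xyy = -32/137, Gamma_yxx = 0, Gamma_yxy = 1/2, Gamma_yyy = 0; accelerations (d^2x/dtau^2, d^2y/dtau^2) = (0, 0)

E = 137/16, F = 0, G = 4 at the point
E_x = 0, E_y = 0, F_x = 0, F_y = 0, G_x = 4, G_y = 0
EG - F^2 = 137/4;  g^inv = (4/137) * [[4, 0], [0, 137/16]]
first-kind symbols [ij,l] = (1/2)(d_i g_jl + d_j g_il - d_l g_ij): [xx,x] = E_x/2 = 0, [xx,y] = F_x - E_y/2 = 0, [xy,x] = E_y/2 = 0, [xy,y] = G_x/2 = 2, [yy,x] = F_y - G_x/2 = -2, [yy,y] = G_y/2 = 0
Gamma^x_ij = (G*[ij,x] - F*[ij,y])/(EG - F^2), Gamma^y_ij = (E*[ij,y] - F*[ij,x])/(EG - F^2)
Gamma_xxx = 0, Gamma_xxy = 0, Gamma_xyy = -32/137, Gamma_yxx = 0, Gamma_yxy = 1/2, Gamma_yyy = 0
d^2x/dtau^2 = -(Gamma_xxx*(1/2)^2 + 2*Gamma_xxy*(1/2)*(0) + Gamma_xyy*(0)^2) = 0
d^2y/dtau^2 = -(Gamma_yxx*(1/2)^2 + 2*Gamma_yxy*(1/2)*(0) + Gamma_yyy*(0)^2) = 0


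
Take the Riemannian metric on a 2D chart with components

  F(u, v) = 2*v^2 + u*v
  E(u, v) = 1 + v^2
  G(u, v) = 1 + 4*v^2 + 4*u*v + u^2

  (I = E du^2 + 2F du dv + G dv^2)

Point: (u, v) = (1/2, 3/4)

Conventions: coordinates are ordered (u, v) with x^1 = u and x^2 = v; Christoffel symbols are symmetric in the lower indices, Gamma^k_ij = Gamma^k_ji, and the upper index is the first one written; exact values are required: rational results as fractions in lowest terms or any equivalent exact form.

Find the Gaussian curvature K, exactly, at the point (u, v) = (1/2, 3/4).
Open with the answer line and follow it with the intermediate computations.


Answer: K = -256/7921

E = 25/16, F = 3/2, G = 5, EG - F^2 = 89/16 at the point
E_u = 0, E_v = 3/2, F_u = 3/4, F_v = 7/2, G_u = 4, G_v = 8
E_vv = 2, F_uv = 1, G_uu = 2
The intrinsic route: Brioschi's K = (det M1 - det M2)/(EG - F^2)^2.
M1 = [[-E_vv/2 + F_uv - G_uu/2, E_u/2, F_u - E_v/2], [F_v - G_u/2, E, F], [G_v/2, F, G]] = [[-1, 0, 0], [3/2, 25/16, 3/2], [4, 3/2, 5]]; det M1 = -89/16
M2 = [[0, E_v/2, G_u/2], [E_v/2, E, F], [G_u/2, F, G]] = [[0, 3/4, 2], [3/4, 25/16, 3/2], [2, 3/2, 5]]; det M2 = -73/16
det M1 - det M2 = -1; K = -1 / (89/16)^2 = -256/7921


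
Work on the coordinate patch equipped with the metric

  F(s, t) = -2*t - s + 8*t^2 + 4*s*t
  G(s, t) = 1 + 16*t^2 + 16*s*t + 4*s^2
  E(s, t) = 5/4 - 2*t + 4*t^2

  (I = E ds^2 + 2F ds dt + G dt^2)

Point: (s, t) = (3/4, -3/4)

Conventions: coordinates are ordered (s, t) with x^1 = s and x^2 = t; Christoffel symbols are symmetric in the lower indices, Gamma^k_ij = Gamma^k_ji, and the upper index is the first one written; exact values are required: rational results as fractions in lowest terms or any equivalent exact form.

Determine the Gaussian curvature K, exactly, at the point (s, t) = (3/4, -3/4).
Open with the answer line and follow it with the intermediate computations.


Answer: K = -64/841

E = 5, F = 3, G = 13/4, EG - F^2 = 29/4 at the point
E_s = 0, E_t = -8, F_s = -4, F_t = -11, G_s = -6, G_t = -12
E_tt = 8, F_st = 4, G_ss = 8
Apply the Brioschi formula K = (det M1 - det M2)/(EG - F^2)^2 over the derivative matrices of E, F, G.
M1 = [[-E_tt/2 + F_st - G_ss/2, E_s/2, F_s - E_t/2], [F_t - G_s/2, E, F], [G_t/2, F, G]] = [[-4, 0, 0], [-8, 5, 3], [-6, 3, 13/4]]; det M1 = -29
M2 = [[0, E_t/2, G_s/2], [E_t/2, E, F], [G_s/2, F, G]] = [[0, -4, -3], [-4, 5, 3], [-3, 3, 13/4]]; det M2 = -25
det M1 - det M2 = -4; K = -4 / (29/4)^2 = -64/841


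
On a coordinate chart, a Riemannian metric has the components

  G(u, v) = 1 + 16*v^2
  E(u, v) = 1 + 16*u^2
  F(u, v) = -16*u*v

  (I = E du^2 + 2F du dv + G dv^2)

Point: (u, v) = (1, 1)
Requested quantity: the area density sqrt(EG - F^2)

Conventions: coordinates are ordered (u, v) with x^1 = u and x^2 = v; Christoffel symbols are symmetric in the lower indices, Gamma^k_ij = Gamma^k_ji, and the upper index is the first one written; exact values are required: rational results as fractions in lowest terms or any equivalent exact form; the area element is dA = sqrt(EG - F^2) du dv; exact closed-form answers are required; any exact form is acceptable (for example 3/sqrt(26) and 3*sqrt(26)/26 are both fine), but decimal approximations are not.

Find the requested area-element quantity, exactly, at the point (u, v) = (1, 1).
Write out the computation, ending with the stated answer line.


E = 17, F = -16, G = 17; EG - F^2 = 33

Answer: sqrt(EG - F^2) = sqrt(33)


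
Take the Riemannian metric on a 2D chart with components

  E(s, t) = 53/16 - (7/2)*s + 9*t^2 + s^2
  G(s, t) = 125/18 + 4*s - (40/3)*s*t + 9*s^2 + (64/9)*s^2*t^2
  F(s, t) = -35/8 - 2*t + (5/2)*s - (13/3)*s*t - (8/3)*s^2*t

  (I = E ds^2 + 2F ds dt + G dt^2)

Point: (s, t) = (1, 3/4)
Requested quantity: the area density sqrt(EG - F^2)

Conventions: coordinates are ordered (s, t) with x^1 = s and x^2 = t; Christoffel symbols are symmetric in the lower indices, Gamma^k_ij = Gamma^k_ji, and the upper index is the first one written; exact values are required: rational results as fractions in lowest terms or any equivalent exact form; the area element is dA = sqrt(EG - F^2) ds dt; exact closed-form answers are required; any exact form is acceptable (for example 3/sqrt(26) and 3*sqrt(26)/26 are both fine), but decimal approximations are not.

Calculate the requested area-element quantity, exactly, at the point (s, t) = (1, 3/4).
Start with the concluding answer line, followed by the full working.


Answer: sqrt(EG - F^2) = sqrt(4339)/24

E = 47/8, F = -69/8, G = 251/18; EG - F^2 = 4339/576


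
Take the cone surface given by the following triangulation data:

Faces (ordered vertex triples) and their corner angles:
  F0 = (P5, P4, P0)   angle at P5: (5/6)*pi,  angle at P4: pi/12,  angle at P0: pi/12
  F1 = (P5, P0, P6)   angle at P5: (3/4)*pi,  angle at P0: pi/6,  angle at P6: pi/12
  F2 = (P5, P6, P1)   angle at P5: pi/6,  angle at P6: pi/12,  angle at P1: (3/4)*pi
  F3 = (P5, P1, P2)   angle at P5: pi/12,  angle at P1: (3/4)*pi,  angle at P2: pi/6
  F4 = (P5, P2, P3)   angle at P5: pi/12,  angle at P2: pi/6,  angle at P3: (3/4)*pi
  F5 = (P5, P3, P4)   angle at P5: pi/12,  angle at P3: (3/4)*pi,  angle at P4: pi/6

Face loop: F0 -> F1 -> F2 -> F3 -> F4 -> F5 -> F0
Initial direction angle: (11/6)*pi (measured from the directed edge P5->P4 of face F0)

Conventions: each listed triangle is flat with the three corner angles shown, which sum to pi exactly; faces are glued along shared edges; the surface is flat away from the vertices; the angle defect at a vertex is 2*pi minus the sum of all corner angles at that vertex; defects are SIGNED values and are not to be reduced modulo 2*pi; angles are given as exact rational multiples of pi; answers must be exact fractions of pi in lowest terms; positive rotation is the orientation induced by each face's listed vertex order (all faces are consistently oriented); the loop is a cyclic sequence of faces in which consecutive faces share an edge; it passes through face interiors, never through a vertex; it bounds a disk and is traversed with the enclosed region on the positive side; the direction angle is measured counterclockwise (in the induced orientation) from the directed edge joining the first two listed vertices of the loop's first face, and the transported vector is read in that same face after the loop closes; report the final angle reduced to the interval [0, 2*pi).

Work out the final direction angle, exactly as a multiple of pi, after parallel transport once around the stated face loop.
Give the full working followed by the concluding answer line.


enclosed vertex P5: corner angles sum to 2*pi, defect = 2*pi - 2*pi = 0
adding the enclosed defects to the starting angle (mod 2*pi, induced orientation) gives the holonomy
final angle = (11/6)*pi + 0 = (11/6)*pi (mod 2*pi)

Answer: final direction angle = (11/6)*pi


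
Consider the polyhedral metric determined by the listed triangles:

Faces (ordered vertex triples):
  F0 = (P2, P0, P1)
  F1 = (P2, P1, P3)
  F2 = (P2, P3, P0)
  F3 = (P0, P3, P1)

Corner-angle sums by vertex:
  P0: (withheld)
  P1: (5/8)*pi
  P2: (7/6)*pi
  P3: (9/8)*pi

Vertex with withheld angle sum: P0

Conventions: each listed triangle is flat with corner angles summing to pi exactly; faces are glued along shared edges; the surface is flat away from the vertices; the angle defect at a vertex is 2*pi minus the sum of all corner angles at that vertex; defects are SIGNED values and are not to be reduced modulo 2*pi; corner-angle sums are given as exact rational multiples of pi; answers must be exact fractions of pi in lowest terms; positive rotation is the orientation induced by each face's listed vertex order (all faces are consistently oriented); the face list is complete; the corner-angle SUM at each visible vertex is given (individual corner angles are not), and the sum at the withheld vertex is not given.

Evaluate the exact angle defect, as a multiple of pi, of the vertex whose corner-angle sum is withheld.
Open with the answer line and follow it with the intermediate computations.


Answer: defect(P0) = (11/12)*pi

V = 4, E = 6, F = 4; chi = V - E + F = 2
Gauss-Bonnet: total defect = 2*pi*chi = 4*pi; visible defects sum to (37/12)*pi


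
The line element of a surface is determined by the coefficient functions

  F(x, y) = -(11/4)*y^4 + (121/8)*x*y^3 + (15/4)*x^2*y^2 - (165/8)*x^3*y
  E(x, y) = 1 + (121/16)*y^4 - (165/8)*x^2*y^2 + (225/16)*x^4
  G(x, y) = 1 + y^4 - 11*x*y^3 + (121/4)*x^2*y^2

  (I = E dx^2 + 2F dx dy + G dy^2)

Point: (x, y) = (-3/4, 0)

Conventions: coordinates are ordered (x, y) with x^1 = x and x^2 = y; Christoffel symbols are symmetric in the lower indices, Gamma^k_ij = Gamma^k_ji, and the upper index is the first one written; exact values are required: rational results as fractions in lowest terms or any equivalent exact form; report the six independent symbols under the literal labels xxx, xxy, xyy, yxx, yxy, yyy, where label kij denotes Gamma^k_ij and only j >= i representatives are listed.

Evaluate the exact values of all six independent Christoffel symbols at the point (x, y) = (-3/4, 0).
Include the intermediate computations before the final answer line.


E = 22321/4096, F = 0, G = 1 at the point
E_x = -6075/256, E_y = 0, F_x = 0, F_y = 4455/512, G_x = 0, G_y = 0
EG - F^2 = 22321/4096;  g^inv = (4096/22321) * [[1, 0], [0, 22321/4096]]
first-kind symbols [ij,l] = (1/2)(d_i g_jl + d_j g_il - d_l g_ij): [xx,x] = E_x/2 = -6075/512, [xx,y] = F_x - E_y/2 = 0, [xy,x] = E_y/2 = 0, [xy,y] = G_x/2 = 0, [yy,x] = F_y - G_x/2 = 4455/512, [yy,y] = G_y/2 = 0
Gamma^x_ij = (G*[ij,x] - F*[ij,y])/(EG - F^2), Gamma^y_ij = (E*[ij,y] - F*[ij,x])/(EG - F^2)

Answer: Gamma_xxx = -48600/22321, Gamma_xxy = 0, Gamma_xyy = 35640/22321, Gamma_yxx = 0, Gamma_yxy = 0, Gamma_yyy = 0


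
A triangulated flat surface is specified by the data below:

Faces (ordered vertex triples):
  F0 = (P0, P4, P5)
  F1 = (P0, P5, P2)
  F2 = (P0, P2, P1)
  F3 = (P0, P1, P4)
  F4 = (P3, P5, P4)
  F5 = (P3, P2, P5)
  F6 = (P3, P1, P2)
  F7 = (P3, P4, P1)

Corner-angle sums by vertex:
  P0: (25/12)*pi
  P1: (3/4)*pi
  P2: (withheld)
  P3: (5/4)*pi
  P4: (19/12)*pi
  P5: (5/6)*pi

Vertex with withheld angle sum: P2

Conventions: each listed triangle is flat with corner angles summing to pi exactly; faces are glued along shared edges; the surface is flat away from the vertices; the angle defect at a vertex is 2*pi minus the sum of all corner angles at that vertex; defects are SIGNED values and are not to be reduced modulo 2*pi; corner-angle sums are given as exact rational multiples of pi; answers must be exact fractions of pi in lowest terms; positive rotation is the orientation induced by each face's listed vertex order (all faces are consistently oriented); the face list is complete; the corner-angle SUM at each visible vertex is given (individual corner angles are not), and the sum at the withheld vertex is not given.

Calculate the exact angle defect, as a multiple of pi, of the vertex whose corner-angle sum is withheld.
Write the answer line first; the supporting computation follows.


Answer: defect(P2) = pi/2

V = 6, E = 12, F = 8; chi = V - E + F = 2
Gauss-Bonnet: total defect = 2*pi*chi = 4*pi; visible defects sum to (7/2)*pi


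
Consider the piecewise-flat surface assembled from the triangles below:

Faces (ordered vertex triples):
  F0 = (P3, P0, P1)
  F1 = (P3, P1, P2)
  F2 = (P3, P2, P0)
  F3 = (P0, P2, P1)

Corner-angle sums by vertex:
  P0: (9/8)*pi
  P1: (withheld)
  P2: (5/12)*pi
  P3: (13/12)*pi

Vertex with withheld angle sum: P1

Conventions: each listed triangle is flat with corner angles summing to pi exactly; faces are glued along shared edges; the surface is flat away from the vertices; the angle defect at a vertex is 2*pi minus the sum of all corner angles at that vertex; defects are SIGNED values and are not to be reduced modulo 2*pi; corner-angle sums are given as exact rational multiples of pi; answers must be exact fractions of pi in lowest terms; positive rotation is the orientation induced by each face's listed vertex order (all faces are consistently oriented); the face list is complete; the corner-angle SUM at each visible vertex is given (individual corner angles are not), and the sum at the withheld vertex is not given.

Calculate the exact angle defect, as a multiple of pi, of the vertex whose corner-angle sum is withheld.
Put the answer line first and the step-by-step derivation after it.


Answer: defect(P1) = (5/8)*pi

V = 4, E = 6, F = 4; chi = V - E + F = 2
Gauss-Bonnet: total defect = 2*pi*chi = 4*pi; visible defects sum to (27/8)*pi


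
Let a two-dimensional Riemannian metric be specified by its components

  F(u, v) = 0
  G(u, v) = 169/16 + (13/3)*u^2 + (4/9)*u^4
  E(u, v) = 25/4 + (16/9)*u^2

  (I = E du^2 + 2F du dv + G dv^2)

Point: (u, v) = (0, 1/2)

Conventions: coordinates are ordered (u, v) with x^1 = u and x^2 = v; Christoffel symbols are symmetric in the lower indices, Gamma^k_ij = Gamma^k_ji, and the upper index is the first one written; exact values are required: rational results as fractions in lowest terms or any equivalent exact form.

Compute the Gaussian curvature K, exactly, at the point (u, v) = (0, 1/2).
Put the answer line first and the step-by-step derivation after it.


Answer: K = -64/975

E = 25/4, F = 0, G = 169/16, EG - F^2 = 4225/64 at the point
E_u = 0, E_v = 0, F_u = 0, F_v = 0, G_u = 0, G_v = 0
E_vv = 0, F_uv = 0, G_uu = 26/3
Using the Brioschi determinant formula for K from the metric derivatives:
M1 = [[-E_vv/2 + F_uv - G_uu/2, E_u/2, F_u - E_v/2], [F_v - G_u/2, E, F], [G_v/2, F, G]] = [[-13/3, 0, 0], [0, 25/4, 0], [0, 0, 169/16]]; det M1 = -54925/192
M2 = [[0, E_v/2, G_u/2], [E_v/2, E, F], [G_u/2, F, G]] = [[0, 0, 0], [0, 25/4, 0], [0, 0, 169/16]]; det M2 = 0
det M1 - det M2 = -54925/192; K = -54925/192 / (4225/64)^2 = -64/975


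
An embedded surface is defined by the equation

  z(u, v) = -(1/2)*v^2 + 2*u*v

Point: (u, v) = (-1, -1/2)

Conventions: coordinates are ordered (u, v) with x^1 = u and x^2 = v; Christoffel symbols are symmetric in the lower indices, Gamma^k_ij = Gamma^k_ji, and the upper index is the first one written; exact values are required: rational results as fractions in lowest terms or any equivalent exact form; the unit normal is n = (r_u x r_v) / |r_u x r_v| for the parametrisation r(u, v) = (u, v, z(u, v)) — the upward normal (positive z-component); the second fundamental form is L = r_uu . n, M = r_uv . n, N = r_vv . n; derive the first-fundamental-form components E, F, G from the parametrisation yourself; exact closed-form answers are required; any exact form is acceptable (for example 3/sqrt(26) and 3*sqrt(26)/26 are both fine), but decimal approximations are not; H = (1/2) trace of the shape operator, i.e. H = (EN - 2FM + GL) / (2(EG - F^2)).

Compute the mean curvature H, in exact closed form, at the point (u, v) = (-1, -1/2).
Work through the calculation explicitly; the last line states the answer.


z_u = -1, z_v = -3/2, z_uu = 0, z_uv = 2, z_vv = -1
E = 2, F = 3/2, G = 13/4; answer radicand W^2 = 17/4
unnormalised second-form numerators: l = 0, m = 2, n = -1; L = l/sqrt(17/4), and similarly M = m/sqrt(W^2), N = n/sqrt(W^2)
H = (E*n - 2*F*m + G*l) / (2*(EG - F^2)*sqrt(W^2)); E*n - 2*F*m + G*l = -8, EG - F^2 = 17/4, so H = (-16/17)/sqrt(17/4)

Answer: H = -32*sqrt(17)/289


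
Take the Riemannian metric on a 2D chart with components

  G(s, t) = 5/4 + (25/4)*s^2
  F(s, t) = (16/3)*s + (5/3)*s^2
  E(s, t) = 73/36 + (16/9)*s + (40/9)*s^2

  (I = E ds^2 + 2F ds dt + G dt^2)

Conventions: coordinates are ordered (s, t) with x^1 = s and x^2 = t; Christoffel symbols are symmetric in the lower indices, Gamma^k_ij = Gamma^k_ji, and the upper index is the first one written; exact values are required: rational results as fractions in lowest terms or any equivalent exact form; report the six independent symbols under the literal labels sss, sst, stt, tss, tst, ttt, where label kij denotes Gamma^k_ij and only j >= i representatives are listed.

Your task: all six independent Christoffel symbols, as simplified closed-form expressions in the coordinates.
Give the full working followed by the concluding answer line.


E = 73/36 + (16/9)*s + (40/9)*s^2; F = (16/3)*s + (5/3)*s^2; G = 5/4 + (25/4)*s^2
Gamma^k_ij = (1/2) g^{kl} (d_i g_jl + d_j g_il - d_l g_ij), with g^inv = (1/(EG-F^2)) [[G, -F], [-F, E]]
first partials: E_s = 16/9 + (80/9)*s, E_t = 0, F_s = 16/3 + (10/3)*s, F_t = 0, G_s = (25/2)*s, G_t = 0
D = EG - F^2 = 365/144 + (20/9)*s - (1471/144)*s^2 - (20/3)*s^3 + 25*s^4
expanded: Gamma^s_ss = (G E_s - 2F F_s + F E_t)/(2D), Gamma^s_st = (G E_t - F G_s)/(2D), Gamma^s_tt = (2G F_t - G G_s - F G_t)/(2D), Gamma^t_ss = (2E F_s - E E_t - F E_s)/(2D), Gamma^t_st = (E G_s - F E_t)/(2D), Gamma^t_tt = (E G_t - 2F F_t + F G_s)/(2D); substitute and cancel common factors

Answer: Gamma_sss = (3200*s^3 - 3040*s^2 - 3296*s + 160)/(3600*s^4 - 960*s^3 - 1471*s^2 + 320*s + 365), Gamma_sst = (-1500*s^3 - 4800*s^2)/(3600*s^4 - 960*s^3 - 1471*s^2 + 320*s + 365), Gamma_stt = (-5625*s^3 - 1125*s)/(3600*s^4 - 960*s^3 - 1471*s^2 + 320*s + 365), Gamma_tss = (3200*s^3 + 1920*s^2 + 4968*s + 4672)/(10800*s^4 - 2880*s^3 - 4413*s^2 + 960*s + 1095), Gamma_tst = (4000*s^3 + 1600*s^2 + 1825*s)/(3600*s^4 - 960*s^3 - 1471*s^2 + 320*s + 365), Gamma_ttt = (1500*s^3 + 4800*s^2)/(3600*s^4 - 960*s^3 - 1471*s^2 + 320*s + 365)


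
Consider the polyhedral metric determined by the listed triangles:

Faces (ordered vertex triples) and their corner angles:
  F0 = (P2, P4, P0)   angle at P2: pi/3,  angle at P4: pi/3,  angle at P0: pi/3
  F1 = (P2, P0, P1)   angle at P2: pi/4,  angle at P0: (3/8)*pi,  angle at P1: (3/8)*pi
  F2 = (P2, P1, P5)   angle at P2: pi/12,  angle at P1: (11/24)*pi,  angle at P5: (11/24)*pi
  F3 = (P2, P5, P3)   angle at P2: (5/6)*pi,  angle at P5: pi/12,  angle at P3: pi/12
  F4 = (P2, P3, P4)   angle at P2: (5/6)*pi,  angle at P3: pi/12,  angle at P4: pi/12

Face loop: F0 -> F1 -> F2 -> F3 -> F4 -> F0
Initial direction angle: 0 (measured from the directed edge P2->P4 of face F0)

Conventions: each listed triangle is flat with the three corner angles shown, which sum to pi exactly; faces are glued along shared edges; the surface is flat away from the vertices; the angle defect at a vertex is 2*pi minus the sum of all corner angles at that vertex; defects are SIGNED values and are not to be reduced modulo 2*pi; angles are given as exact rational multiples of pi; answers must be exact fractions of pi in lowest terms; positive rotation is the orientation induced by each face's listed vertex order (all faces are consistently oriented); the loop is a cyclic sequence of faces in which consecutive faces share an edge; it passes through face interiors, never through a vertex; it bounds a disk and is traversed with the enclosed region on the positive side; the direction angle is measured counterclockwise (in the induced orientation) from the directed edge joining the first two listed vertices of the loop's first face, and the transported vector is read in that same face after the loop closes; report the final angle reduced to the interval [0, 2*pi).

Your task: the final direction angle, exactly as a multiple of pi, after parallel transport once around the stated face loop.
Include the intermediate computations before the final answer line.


enclosed vertex P2: corner angles sum to (7/3)*pi, defect = 2*pi - (7/3)*pi = -pi/3
holonomy = initial angle + sum of enclosed defects (mod 2*pi), positive in the induced orientation
final angle = 0 - pi/3 = (5/3)*pi (mod 2*pi)

Answer: final direction angle = (5/3)*pi


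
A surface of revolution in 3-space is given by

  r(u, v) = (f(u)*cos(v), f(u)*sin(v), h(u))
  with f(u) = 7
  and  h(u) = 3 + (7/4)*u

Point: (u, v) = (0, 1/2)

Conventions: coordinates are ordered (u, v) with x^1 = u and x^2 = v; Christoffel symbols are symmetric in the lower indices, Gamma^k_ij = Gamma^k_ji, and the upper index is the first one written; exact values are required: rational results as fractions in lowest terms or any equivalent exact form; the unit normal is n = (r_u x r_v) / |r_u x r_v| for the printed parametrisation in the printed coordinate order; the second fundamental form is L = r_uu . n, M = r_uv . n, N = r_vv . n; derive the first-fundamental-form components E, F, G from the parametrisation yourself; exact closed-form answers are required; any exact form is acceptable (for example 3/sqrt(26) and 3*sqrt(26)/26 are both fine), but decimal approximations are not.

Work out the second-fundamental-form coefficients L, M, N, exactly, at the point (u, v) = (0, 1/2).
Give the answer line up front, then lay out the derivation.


Answer: L = 0, M = 0, N = 7

f = 7, f' = 0, f'' = 0, h' = 7/4, h'' = 0
E = 49/16, F = 0, G = 49; answer radicand W^2 = 49/16
unnormalised second-form numerators: l = 0, m = 0, n = 49/4; L = l/sqrt(49/16), and similarly M = m/sqrt(W^2), N = n/sqrt(W^2)


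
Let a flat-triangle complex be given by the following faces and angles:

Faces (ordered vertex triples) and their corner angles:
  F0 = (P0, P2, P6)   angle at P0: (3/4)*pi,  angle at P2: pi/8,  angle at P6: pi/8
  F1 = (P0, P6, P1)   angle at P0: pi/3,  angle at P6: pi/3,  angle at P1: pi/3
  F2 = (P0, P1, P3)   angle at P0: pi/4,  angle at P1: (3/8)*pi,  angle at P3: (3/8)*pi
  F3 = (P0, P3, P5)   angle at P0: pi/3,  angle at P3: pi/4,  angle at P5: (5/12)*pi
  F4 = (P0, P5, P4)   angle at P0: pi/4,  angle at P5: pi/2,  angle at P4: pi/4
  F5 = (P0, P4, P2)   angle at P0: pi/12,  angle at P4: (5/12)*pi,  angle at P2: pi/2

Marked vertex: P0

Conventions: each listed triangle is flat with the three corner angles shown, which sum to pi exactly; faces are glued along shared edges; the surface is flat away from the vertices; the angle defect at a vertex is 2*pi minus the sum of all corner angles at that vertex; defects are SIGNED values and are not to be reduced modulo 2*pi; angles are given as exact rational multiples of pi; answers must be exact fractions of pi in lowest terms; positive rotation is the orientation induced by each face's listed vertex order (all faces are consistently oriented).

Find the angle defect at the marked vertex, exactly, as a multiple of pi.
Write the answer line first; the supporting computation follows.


Answer: defect(P0) = 0

Sum of corner angles at P0: 2*pi
defect = 2*pi - 2*pi


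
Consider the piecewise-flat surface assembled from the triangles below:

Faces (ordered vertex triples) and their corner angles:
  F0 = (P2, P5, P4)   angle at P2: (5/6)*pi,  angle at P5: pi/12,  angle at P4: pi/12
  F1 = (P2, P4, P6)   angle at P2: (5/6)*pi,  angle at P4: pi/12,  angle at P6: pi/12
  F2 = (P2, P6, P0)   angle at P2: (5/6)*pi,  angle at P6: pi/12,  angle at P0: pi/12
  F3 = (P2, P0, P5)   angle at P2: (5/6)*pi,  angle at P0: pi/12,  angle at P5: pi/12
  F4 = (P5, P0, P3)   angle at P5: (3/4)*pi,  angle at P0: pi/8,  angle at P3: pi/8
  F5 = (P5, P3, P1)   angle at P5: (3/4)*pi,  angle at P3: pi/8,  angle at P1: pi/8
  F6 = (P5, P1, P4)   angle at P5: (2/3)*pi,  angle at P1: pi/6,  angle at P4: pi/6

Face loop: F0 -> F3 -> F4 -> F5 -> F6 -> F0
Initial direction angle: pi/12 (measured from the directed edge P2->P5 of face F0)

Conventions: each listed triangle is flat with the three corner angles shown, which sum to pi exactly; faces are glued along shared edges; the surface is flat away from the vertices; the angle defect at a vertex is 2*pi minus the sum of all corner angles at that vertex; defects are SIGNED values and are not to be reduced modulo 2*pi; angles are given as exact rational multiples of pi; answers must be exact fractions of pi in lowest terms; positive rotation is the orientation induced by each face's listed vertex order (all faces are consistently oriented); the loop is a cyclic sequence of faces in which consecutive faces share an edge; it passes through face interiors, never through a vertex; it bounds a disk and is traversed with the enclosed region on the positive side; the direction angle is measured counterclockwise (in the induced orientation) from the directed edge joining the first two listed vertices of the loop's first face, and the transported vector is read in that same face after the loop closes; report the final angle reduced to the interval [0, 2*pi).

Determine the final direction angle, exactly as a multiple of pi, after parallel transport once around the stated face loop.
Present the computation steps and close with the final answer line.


enclosed vertex P5: corner angles sum to (7/3)*pi, defect = 2*pi - (7/3)*pi = -pi/3
the rotation equals the total enclosed defect, so the final angle is initial + defects (mod 2*pi)
final angle = pi/12 - pi/3 = (7/4)*pi (mod 2*pi)

Answer: final direction angle = (7/4)*pi


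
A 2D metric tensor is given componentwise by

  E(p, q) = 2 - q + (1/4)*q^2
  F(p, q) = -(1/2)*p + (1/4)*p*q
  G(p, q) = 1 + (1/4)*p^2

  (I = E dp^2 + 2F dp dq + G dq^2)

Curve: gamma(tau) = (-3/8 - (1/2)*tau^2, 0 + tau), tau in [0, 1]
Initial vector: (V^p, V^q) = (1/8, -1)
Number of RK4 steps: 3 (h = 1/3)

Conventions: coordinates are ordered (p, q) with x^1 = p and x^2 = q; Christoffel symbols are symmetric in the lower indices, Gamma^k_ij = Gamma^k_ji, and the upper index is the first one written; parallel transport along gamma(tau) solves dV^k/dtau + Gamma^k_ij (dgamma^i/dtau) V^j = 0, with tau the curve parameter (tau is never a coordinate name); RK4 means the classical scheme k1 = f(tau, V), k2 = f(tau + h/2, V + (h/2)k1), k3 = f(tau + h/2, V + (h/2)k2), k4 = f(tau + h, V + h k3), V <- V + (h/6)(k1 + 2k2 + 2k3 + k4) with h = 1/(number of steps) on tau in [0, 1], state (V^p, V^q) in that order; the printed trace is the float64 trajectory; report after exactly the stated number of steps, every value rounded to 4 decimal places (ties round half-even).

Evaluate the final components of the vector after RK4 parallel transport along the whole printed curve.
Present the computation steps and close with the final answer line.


gamma'(tau) = (-tau, 1); f(tau, V)^k = -Gamma^k_ij(gamma(tau)) gamma'^i(tau) V^j; h = 1/3; intermediate values shown to 6 dp
curve data and Christoffel symbols at the stage parameters:
  tau = 0.000000: gamma = (-0.375000, 0.000000), gamma' = (0.000000, 1.000000); Gamma_ppp = 0.000000, Gamma_ppq = -0.245681, Gamma_pqq = 0.000000, Gamma_qpp = 0.000000, Gamma_qpq = -0.046065, Gamma_qqq = 0.000000
  tau = 0.166667: gamma = (-0.388889, 0.166667), gamma' = (-0.166667, 1.000000); Gamma_ppp = 0.000000, Gamma_ppq = -0.244043, Gamma_pqq = 0.000000, Gamma_qpp = 0.000000, Gamma_qpq = -0.051767, Gamma_qqq = 0.000000
  tau = 0.333333: gamma = (-0.430556, 0.333333), gamma' = (-0.333333, 1.000000); Gamma_ppp = 0.000000, Gamma_ppq = -0.239355, Gamma_pqq = 0.000000, Gamma_qpp = 0.000000, Gamma_qpq = -0.061833, Gamma_qqq = 0.000000
  tau = 0.500000: gamma = (-0.500000, 0.500000), gamma' = (-0.500000, 1.000000); Gamma_ppp = 0.000000, Gamma_ppq = -0.230769, Gamma_pqq = 0.000000, Gamma_qpp = 0.000000, Gamma_qpq = -0.076923, Gamma_qqq = 0.000000
  tau = 0.666667: gamma = (-0.597222, 0.666667), gamma' = (-0.666667, 1.000000); Gamma_ppp = 0.000000, Gamma_ppq = -0.217352, Gamma_pqq = 0.000000, Gamma_qpp = 0.000000, Gamma_qpq = -0.097355, Gamma_qqq = 0.000000
  tau = 0.833333: gamma = (-0.722222, 0.833333), gamma' = (-0.833333, 1.000000); Gamma_ppp = 0.000000, Gamma_ppq = -0.198321, Gamma_pqq = 0.000000, Gamma_qpp = 0.000000, Gamma_qpq = -0.122770, Gamma_qqq = 0.000000
  tau = 1.000000: gamma = (-0.875000, 1.000000), gamma' = (-1.000000, 1.000000); Gamma_ppp = 0.000000, Gamma_ppq = -0.173442, Gamma_pqq = 0.000000, Gamma_qpp = 0.000000, Gamma_qpq = -0.151762, Gamma_qqq = 0.000000
step 0: V^p = 0.1250, V^q = -1.0000
step 1: k1 = (0.030710, 0.005758), k2 = (0.072389, 0.015355), k3 = (0.074019, 0.015701), k4 = (0.115192, 0.029758); V <- V + (h/6)(k1 + 2k2 + 2k3 + k4): V^p = 0.1494, V^q = -0.9946
step 2: k1 = (0.115106, 0.029736), k2 = (0.153085, 0.051028), k3 = (0.154136, 0.051379), k4 = (0.185267, 0.082984); V <- V + (h/6)(k1 + 2k2 + 2k3 + k4): V^p = 0.2002, V^q = -0.9769
step 3: k1 = (0.185072, 0.082897), k2 = (0.204993, 0.126900), k3 = (0.204439, 0.126558), k4 = (0.208666, 0.182583); V <- V + (h/6)(k1 + 2k2 + 2k3 + k4): V^p = 0.2676, V^q = -0.9340

Answer: V^p = 0.2676, V^q = -0.9340


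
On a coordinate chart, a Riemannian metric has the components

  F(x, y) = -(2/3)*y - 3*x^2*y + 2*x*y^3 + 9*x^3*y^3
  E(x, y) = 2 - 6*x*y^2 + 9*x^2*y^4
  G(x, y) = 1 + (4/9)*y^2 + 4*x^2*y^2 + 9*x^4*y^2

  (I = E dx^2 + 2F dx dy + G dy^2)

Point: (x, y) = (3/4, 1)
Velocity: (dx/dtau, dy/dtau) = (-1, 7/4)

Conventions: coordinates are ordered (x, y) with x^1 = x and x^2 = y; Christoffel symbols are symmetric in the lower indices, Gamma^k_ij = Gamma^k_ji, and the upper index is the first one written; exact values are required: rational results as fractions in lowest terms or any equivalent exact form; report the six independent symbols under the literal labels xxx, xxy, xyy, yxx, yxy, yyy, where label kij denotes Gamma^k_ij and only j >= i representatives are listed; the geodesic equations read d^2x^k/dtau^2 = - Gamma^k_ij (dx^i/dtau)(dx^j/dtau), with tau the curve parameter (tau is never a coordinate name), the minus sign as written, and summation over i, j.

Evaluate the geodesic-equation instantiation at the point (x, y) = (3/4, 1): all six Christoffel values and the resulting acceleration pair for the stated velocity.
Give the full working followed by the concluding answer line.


E = 41/16, F = 565/192, G = 15073/2304 at the point
E_x = 15/2, E_y = 45/4, F_x = 203/16, F_y = 2599/192, G_x = 339/16, G_y = 12769/1152
EG - F^2 = 18673/2304;  g^inv = (2304/18673) * [[15073/2304, -565/192], [-565/192, 41/16]]
first-kind symbols [ij,l] = (1/2)(d_i g_jl + d_j g_il - d_l g_ij): [xx,x] = E_x/2 = 15/4, [xx,y] = F_x - E_y/2 = 113/16, [xy,x] = E_y/2 = 45/8, [xy,y] = G_x/2 = 339/32, [yy,x] = F_y - G_x/2 = 565/192, [yy,y] = G_y/2 = 12769/2304
Gamma^x_ij = (G*[ij,x] - F*[ij,y])/(EG - F^2), Gamma^y_ij = (E*[ij,y] - F*[ij,x])/(EG - F^2)
Gamma_xxx = 8640/18673, Gamma_xxy = 12960/18673, Gamma_xyy = 6780/18673, Gamma_yxx = 16272/18673, Gamma_yxy = 24408/18673, Gamma_yyy = 12769/18673
d^2x/dtau^2 = -(Gamma_xxx*(-1)^2 + 2*Gamma_xxy*(-1)*(7/4) + Gamma_xyy*(7/4)^2) = 63825/74692
d^2y/dtau^2 = -(Gamma_yxx*(-1)^2 + 2*Gamma_yxy*(-1)*(7/4) + Gamma_yyy*(7/4)^2) = 480815/298768

Answer: Gamma_xxx = 8640/18673, Gamma_xxy = 12960/18673, Gamma_xyy = 6780/18673, Gamma_yxx = 16272/18673, Gamma_yxy = 24408/18673, Gamma_yyy = 12769/18673; accelerations (d^2x/dtau^2, d^2y/dtau^2) = (63825/74692, 480815/298768)
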